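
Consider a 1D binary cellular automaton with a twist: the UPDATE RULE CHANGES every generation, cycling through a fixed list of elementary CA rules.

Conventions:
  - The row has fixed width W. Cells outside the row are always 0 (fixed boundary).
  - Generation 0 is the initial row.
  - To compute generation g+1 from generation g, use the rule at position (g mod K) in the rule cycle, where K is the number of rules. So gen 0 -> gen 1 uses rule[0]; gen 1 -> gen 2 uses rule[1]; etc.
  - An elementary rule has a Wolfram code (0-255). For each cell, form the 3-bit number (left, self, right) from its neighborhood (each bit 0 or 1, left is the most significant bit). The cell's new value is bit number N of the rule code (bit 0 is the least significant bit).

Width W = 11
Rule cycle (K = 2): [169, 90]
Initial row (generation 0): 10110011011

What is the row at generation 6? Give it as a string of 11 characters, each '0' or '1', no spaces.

Gen 0: 10110011011
Gen 1 (rule 169): 01100010110
Gen 2 (rule 90): 11110100111
Gen 3 (rule 169): 11101000110
Gen 4 (rule 90): 10100101111
Gen 5 (rule 169): 01000011110
Gen 6 (rule 90): 10100110011

Answer: 10100110011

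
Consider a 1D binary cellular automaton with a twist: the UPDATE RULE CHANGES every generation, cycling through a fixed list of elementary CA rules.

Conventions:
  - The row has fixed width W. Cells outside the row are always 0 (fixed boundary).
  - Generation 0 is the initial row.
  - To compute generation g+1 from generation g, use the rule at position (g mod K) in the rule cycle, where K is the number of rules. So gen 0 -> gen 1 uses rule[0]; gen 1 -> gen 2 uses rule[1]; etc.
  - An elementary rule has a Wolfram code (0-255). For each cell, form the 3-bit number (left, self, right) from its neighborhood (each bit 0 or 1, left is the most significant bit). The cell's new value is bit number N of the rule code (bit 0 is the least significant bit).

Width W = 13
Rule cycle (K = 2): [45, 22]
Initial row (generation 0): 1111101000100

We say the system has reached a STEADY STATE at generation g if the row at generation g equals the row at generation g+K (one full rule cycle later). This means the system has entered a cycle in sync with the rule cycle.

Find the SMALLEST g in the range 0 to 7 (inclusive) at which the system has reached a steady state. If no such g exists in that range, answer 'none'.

Gen 0: 1111101000100
Gen 1 (rule 45): 1000011010101
Gen 2 (rule 22): 1100100010101
Gen 3 (rule 45): 1000101011111
Gen 4 (rule 22): 1101101000000
Gen 5 (rule 45): 1011011011111
Gen 6 (rule 22): 1000000000000
Gen 7 (rule 45): 1011111111111
Gen 8 (rule 22): 1000000000000
Gen 9 (rule 45): 1011111111111

Answer: 6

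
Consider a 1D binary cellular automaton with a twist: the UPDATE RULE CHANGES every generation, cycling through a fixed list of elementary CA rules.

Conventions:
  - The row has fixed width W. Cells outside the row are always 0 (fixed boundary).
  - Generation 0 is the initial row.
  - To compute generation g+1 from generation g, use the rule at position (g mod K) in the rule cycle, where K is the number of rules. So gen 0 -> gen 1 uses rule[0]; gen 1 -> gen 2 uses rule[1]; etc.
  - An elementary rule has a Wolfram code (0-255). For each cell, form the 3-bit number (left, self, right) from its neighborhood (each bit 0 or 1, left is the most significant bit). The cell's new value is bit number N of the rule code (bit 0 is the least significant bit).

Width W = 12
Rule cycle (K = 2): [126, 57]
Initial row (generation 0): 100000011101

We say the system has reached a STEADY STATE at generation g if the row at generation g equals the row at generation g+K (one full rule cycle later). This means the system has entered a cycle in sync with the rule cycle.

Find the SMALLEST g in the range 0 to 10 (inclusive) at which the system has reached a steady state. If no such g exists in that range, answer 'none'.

Gen 0: 100000011101
Gen 1 (rule 126): 110000110111
Gen 2 (rule 57): 101110101100
Gen 3 (rule 126): 111011111110
Gen 4 (rule 57): 100110000001
Gen 5 (rule 126): 111111000011
Gen 6 (rule 57): 100000111010
Gen 7 (rule 126): 110001101111
Gen 8 (rule 57): 101101011000
Gen 9 (rule 126): 111111111100
Gen 10 (rule 57): 100000000011
Gen 11 (rule 126): 110000000111
Gen 12 (rule 57): 101111110100

Answer: none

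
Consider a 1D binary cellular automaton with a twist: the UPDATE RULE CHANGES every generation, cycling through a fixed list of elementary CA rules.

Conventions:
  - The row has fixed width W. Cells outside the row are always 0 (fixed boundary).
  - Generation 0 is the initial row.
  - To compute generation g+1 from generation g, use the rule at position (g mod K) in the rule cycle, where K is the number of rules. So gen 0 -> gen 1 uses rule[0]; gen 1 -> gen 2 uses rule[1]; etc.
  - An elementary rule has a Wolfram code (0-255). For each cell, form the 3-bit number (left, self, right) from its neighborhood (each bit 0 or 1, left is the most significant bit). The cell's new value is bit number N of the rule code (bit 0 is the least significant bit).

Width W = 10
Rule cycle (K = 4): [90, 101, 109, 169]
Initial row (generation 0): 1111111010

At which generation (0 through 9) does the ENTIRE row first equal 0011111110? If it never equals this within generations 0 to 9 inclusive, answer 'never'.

Gen 0: 1111111010
Gen 1 (rule 90): 1000001001
Gen 2 (rule 101): 1011101001
Gen 3 (rule 109): 1110111001
Gen 4 (rule 169): 1101110000
Gen 5 (rule 90): 1101011000
Gen 6 (rule 101): 0111101011
Gen 7 (rule 109): 0100111111
Gen 8 (rule 169): 0000111110
Gen 9 (rule 90): 0001100011

Answer: never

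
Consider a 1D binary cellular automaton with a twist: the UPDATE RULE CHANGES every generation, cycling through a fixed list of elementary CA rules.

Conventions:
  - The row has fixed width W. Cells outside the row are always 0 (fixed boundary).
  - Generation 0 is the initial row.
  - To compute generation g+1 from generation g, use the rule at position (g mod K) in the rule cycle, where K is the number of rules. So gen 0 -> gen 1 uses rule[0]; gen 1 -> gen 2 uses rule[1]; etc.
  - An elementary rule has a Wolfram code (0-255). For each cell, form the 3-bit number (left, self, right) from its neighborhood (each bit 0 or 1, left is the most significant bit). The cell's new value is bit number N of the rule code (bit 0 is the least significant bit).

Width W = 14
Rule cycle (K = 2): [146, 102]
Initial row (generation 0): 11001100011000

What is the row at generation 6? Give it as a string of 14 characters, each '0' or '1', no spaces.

Gen 0: 11001100011000
Gen 1 (rule 146): 00110010100100
Gen 2 (rule 102): 01010111101100
Gen 3 (rule 146): 10000011000010
Gen 4 (rule 102): 10000101000110
Gen 5 (rule 146): 01001000101001
Gen 6 (rule 102): 11011001111011

Answer: 11011001111011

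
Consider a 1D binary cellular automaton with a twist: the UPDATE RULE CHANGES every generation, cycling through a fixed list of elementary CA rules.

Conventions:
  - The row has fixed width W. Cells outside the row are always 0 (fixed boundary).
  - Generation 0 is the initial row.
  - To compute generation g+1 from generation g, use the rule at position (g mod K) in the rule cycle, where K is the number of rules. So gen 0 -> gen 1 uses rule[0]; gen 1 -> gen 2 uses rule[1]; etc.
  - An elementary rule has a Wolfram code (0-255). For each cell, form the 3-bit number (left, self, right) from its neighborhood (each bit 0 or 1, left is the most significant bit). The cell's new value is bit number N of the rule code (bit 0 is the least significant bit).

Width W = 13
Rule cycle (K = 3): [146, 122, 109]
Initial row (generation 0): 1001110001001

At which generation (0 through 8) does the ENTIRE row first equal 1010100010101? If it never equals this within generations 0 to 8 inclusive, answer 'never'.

Gen 0: 1001110001001
Gen 1 (rule 146): 0110101010110
Gen 2 (rule 122): 1111010101111
Gen 3 (rule 109): 1001111111001
Gen 4 (rule 146): 0110111110110
Gen 5 (rule 122): 1111100011111
Gen 6 (rule 109): 1000101010001
Gen 7 (rule 146): 0101000001010
Gen 8 (rule 122): 1010100010101

Answer: 8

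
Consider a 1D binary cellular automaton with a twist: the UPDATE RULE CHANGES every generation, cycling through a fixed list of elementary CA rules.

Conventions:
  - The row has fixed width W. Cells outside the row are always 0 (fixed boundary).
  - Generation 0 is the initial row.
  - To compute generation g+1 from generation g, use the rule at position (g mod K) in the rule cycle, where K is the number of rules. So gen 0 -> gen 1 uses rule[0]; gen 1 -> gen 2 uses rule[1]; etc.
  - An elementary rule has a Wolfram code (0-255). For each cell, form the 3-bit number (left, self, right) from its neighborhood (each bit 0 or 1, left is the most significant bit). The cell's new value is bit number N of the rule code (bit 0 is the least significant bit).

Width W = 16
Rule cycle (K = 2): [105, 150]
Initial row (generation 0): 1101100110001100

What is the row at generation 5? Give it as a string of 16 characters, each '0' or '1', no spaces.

Gen 0: 1101100110001100
Gen 1 (rule 105): 1111100110101101
Gen 2 (rule 150): 0111011000100001
Gen 3 (rule 105): 0101111010001100
Gen 4 (rule 150): 1100110011010010
Gen 5 (rule 105): 1100110011100000

Answer: 1100110011100000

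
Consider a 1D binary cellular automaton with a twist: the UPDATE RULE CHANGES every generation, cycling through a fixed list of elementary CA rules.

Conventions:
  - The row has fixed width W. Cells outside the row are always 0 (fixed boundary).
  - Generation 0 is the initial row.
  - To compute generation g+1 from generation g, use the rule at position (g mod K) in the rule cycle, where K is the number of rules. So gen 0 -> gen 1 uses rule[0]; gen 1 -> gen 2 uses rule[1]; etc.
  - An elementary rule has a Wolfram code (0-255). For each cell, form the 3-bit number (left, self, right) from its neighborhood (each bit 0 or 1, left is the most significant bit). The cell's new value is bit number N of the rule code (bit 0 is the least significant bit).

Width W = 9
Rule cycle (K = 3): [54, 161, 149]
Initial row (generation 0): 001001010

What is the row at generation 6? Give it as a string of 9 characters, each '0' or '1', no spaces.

Gen 0: 001001010
Gen 1 (rule 54): 011111111
Gen 2 (rule 161): 001111110
Gen 3 (rule 149): 100111101
Gen 4 (rule 54): 111000011
Gen 5 (rule 161): 010011000
Gen 6 (rule 149): 011000111

Answer: 011000111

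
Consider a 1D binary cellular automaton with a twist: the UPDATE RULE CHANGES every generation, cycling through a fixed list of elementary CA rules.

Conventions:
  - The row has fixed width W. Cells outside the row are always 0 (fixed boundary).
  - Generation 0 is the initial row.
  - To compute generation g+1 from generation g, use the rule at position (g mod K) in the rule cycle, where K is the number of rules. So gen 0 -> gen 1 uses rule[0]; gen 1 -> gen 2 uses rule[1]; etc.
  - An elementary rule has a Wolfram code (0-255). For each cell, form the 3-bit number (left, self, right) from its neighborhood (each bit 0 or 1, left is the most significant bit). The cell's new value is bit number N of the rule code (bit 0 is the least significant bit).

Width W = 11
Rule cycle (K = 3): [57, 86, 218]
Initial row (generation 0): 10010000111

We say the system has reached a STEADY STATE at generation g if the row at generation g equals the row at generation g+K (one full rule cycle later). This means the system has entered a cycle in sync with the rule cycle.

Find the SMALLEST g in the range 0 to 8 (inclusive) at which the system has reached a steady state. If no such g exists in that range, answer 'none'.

Gen 0: 10010000111
Gen 1 (rule 57): 01001110100
Gen 2 (rule 86): 11110010110
Gen 3 (rule 218): 11111100111
Gen 4 (rule 57): 10000010100
Gen 5 (rule 86): 11000110110
Gen 6 (rule 218): 11101110111
Gen 7 (rule 57): 10011001100
Gen 8 (rule 86): 11101110110
Gen 9 (rule 218): 11101110111
Gen 10 (rule 57): 10011001100
Gen 11 (rule 86): 11101110110

Answer: 6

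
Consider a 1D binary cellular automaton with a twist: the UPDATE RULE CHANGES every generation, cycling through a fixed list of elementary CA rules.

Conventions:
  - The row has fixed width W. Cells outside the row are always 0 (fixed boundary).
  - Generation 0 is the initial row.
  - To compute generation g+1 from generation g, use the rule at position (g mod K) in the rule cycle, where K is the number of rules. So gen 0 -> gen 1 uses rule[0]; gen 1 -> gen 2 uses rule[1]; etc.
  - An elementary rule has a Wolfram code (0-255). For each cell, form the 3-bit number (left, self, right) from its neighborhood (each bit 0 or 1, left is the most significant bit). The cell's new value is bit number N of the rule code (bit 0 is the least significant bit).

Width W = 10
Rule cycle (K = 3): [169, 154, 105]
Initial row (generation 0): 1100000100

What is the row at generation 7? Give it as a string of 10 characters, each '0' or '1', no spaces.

Answer: 1001001100

Derivation:
Gen 0: 1100000100
Gen 1 (rule 169): 1001110001
Gen 2 (rule 154): 0111101010
Gen 3 (rule 105): 0100110100
Gen 4 (rule 169): 0000101001
Gen 5 (rule 154): 0001000110
Gen 6 (rule 105): 1100010110
Gen 7 (rule 169): 1001001100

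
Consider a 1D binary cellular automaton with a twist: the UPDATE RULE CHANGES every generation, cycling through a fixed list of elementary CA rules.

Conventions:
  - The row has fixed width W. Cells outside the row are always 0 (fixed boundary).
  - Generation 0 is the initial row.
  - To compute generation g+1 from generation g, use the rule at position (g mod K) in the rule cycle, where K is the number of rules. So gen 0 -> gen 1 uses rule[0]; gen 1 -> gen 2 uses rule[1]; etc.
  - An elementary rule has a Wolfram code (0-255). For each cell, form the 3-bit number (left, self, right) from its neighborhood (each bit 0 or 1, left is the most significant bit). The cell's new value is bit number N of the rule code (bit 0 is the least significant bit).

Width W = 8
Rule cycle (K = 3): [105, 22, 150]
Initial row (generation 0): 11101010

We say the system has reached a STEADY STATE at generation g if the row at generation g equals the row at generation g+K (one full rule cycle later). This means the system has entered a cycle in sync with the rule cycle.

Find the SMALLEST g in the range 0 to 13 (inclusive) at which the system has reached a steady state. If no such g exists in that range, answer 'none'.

Gen 0: 11101010
Gen 1 (rule 105): 10110100
Gen 2 (rule 22): 10000110
Gen 3 (rule 150): 11001001
Gen 4 (rule 105): 11000000
Gen 5 (rule 22): 00100000
Gen 6 (rule 150): 01110000
Gen 7 (rule 105): 01010111
Gen 8 (rule 22): 11010000
Gen 9 (rule 150): 00011000
Gen 10 (rule 105): 11011011
Gen 11 (rule 22): 00000000
Gen 12 (rule 150): 00000000
Gen 13 (rule 105): 11111111
Gen 14 (rule 22): 00000000
Gen 15 (rule 150): 00000000
Gen 16 (rule 105): 11111111

Answer: 11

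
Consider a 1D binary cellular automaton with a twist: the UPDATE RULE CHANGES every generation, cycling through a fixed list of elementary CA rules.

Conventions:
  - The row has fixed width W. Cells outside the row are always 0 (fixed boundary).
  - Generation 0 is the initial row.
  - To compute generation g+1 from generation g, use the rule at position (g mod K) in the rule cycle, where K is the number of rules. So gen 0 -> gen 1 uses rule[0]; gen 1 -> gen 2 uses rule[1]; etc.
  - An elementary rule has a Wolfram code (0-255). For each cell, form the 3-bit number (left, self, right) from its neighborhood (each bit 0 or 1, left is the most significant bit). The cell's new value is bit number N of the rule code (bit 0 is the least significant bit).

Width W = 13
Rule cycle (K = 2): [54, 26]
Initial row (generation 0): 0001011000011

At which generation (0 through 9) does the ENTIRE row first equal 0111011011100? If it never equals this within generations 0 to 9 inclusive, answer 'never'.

Answer: 4

Derivation:
Gen 0: 0001011000011
Gen 1 (rule 54): 0011100100100
Gen 2 (rule 26): 0110011011010
Gen 3 (rule 54): 1001100100111
Gen 4 (rule 26): 0111011011100
Gen 5 (rule 54): 1000100100010
Gen 6 (rule 26): 0101011010101
Gen 7 (rule 54): 1111100111111
Gen 8 (rule 26): 1000011100000
Gen 9 (rule 54): 1100100010000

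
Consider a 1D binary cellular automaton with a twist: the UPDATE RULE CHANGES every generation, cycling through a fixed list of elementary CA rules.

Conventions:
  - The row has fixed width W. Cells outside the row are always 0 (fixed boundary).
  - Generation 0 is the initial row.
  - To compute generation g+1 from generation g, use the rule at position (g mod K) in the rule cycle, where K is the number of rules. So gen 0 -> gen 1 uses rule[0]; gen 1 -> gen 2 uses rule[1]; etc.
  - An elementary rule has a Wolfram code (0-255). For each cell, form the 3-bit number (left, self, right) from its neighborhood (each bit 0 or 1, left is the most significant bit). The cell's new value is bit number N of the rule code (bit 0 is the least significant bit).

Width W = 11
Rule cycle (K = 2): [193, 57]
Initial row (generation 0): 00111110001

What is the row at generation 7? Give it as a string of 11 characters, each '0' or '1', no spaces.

Answer: 00000100000

Derivation:
Gen 0: 00111110001
Gen 1 (rule 193): 10011110100
Gen 2 (rule 57): 01010001011
Gen 3 (rule 193): 00000100001
Gen 4 (rule 57): 11110011100
Gen 5 (rule 193): 01110001101
Gen 6 (rule 57): 01001101010
Gen 7 (rule 193): 00000100000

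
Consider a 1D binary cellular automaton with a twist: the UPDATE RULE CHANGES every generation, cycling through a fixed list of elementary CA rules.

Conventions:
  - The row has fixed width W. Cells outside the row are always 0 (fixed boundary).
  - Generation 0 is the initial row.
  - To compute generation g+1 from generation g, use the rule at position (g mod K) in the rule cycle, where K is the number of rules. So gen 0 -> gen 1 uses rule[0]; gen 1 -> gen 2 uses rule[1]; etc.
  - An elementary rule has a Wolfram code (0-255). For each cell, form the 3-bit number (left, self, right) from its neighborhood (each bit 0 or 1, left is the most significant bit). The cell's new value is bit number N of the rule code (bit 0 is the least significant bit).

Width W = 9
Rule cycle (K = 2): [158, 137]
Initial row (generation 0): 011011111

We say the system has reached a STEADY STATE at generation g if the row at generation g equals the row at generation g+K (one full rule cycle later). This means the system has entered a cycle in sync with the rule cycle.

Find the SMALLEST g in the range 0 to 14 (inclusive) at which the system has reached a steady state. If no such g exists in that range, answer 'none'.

Answer: none

Derivation:
Gen 0: 011011111
Gen 1 (rule 158): 110011110
Gen 2 (rule 137): 100011100
Gen 3 (rule 158): 110111010
Gen 4 (rule 137): 100110000
Gen 5 (rule 158): 111101000
Gen 6 (rule 137): 111000011
Gen 7 (rule 158): 110100110
Gen 8 (rule 137): 100000100
Gen 9 (rule 158): 110001110
Gen 10 (rule 137): 100101100
Gen 11 (rule 158): 111101010
Gen 12 (rule 137): 111000000
Gen 13 (rule 158): 110100000
Gen 14 (rule 137): 100001111
Gen 15 (rule 158): 110011110
Gen 16 (rule 137): 100011100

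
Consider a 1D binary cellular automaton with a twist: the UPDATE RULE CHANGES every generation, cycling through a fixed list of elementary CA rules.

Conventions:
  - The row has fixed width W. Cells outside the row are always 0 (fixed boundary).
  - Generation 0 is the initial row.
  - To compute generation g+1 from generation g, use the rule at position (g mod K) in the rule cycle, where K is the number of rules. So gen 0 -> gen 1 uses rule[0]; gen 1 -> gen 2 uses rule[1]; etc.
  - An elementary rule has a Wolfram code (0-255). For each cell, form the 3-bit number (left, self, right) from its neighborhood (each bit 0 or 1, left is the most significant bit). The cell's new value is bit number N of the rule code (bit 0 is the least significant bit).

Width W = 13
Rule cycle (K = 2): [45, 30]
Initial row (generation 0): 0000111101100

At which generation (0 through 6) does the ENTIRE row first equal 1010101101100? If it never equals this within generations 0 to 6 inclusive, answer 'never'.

Gen 0: 0000111101100
Gen 1 (rule 45): 1110100011001
Gen 2 (rule 30): 1000110110111
Gen 3 (rule 45): 1010101101100
Gen 4 (rule 30): 1010101001010
Gen 5 (rule 45): 1111111001110
Gen 6 (rule 30): 1000000111001

Answer: 3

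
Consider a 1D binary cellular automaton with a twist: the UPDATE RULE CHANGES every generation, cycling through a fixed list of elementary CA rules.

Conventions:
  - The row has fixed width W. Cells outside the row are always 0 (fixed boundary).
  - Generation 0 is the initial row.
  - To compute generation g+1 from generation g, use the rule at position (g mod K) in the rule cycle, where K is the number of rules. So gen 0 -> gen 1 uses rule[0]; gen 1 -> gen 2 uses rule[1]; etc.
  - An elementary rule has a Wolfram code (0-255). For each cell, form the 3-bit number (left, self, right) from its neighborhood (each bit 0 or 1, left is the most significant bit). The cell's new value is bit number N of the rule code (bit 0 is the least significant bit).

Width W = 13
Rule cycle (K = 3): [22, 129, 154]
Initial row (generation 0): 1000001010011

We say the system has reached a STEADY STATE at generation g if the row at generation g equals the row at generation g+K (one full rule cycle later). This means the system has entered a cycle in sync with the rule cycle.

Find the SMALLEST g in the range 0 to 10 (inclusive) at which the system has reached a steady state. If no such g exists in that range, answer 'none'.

Gen 0: 1000001010011
Gen 1 (rule 22): 1100011011100
Gen 2 (rule 129): 0001000001001
Gen 3 (rule 154): 0010100010110
Gen 4 (rule 22): 0110110110001
Gen 5 (rule 129): 0000000000100
Gen 6 (rule 154): 0000000001010
Gen 7 (rule 22): 0000000011011
Gen 8 (rule 129): 1111111000000
Gen 9 (rule 154): 1111110100000
Gen 10 (rule 22): 0000000110000
Gen 11 (rule 129): 1111110000111
Gen 12 (rule 154): 1111101001110
Gen 13 (rule 22): 0000001110001

Answer: none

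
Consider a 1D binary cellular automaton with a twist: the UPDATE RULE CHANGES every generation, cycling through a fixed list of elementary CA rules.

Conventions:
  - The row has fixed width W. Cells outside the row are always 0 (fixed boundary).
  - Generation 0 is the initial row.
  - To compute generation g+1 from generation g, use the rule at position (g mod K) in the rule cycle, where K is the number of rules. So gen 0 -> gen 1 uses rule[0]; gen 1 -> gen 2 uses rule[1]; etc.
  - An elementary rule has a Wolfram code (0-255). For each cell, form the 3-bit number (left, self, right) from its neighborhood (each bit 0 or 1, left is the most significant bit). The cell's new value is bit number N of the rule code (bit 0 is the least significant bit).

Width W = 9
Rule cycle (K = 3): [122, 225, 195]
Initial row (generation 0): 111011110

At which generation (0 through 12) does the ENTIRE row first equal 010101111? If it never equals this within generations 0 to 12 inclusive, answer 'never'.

Gen 0: 111011110
Gen 1 (rule 122): 101110011
Gen 2 (rule 225): 010110001
Gen 3 (rule 195): 100010110
Gen 4 (rule 122): 010101111
Gen 5 (rule 225): 001010111
Gen 6 (rule 195): 110000011
Gen 7 (rule 122): 111000111
Gen 8 (rule 225): 011010011
Gen 9 (rule 195): 101000101
Gen 10 (rule 122): 010101010
Gen 11 (rule 225): 001010100
Gen 12 (rule 195): 110000001

Answer: 4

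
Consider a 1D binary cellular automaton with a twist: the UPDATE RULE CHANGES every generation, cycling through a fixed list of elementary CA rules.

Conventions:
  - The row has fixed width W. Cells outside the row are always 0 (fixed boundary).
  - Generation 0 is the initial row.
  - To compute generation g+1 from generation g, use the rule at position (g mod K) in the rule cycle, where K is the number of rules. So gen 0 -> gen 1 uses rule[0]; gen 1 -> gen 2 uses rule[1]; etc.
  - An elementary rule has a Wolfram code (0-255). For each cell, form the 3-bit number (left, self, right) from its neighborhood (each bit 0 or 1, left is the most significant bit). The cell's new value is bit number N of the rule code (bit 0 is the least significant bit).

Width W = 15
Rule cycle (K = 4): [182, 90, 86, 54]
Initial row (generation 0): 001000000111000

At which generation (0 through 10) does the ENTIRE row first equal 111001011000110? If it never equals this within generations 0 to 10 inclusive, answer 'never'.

Gen 0: 001000000111000
Gen 1 (rule 182): 011100001010100
Gen 2 (rule 90): 110110010000010
Gen 3 (rule 86): 010011111000111
Gen 4 (rule 54): 111100000101000
Gen 5 (rule 182): 011010001111100
Gen 6 (rule 90): 111001011000110
Gen 7 (rule 86): 001111001101011
Gen 8 (rule 54): 010000110011100
Gen 9 (rule 182): 111001001101010
Gen 10 (rule 90): 101110111100001

Answer: 6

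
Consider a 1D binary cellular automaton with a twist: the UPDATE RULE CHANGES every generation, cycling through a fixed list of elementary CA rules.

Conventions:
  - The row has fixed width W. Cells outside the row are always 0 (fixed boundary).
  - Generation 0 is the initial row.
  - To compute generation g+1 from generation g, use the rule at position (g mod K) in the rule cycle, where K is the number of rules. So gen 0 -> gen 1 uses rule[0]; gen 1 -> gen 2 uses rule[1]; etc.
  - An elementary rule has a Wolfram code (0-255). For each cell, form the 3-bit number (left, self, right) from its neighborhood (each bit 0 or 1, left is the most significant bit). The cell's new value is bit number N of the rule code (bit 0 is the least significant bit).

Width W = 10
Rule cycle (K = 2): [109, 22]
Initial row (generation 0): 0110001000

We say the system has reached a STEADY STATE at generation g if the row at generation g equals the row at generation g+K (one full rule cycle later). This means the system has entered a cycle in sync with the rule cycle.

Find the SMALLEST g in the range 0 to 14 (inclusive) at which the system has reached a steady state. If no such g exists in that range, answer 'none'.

Answer: 6

Derivation:
Gen 0: 0110001000
Gen 1 (rule 109): 0110101011
Gen 2 (rule 22): 1000101000
Gen 3 (rule 109): 1010111011
Gen 4 (rule 22): 1010000000
Gen 5 (rule 109): 1110111111
Gen 6 (rule 22): 0000000000
Gen 7 (rule 109): 1111111111
Gen 8 (rule 22): 0000000000
Gen 9 (rule 109): 1111111111
Gen 10 (rule 22): 0000000000
Gen 11 (rule 109): 1111111111
Gen 12 (rule 22): 0000000000
Gen 13 (rule 109): 1111111111
Gen 14 (rule 22): 0000000000
Gen 15 (rule 109): 1111111111
Gen 16 (rule 22): 0000000000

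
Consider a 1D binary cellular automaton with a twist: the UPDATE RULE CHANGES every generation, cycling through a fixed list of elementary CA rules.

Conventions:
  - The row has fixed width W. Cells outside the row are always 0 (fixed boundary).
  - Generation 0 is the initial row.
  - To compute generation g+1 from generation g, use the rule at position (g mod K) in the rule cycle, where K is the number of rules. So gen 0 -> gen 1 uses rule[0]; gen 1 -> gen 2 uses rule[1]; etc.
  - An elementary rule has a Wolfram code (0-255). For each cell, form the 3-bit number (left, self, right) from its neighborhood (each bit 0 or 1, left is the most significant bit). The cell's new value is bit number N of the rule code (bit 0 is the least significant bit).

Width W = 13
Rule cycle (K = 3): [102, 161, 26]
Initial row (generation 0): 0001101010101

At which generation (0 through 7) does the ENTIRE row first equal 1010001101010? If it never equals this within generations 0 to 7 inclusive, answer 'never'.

Gen 0: 0001101010101
Gen 1 (rule 102): 0010111111111
Gen 2 (rule 161): 1001011111110
Gen 3 (rule 26): 0110010000001
Gen 4 (rule 102): 1010110000011
Gen 5 (rule 161): 0101000111000
Gen 6 (rule 26): 1000101100100
Gen 7 (rule 102): 1001110101100

Answer: never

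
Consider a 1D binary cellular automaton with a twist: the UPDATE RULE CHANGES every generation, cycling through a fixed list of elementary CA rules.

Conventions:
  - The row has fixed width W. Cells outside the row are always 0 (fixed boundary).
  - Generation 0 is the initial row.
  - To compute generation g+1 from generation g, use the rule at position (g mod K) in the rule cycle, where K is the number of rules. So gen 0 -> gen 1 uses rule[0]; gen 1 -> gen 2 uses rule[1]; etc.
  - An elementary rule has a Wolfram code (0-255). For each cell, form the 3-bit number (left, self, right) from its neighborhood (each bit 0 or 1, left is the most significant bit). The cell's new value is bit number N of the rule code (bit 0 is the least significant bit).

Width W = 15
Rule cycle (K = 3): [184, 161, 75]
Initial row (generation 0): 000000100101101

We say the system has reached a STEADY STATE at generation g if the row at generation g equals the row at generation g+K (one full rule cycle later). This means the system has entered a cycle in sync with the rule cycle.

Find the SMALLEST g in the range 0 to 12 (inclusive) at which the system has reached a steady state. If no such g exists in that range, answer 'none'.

Answer: none

Derivation:
Gen 0: 000000100101101
Gen 1 (rule 184): 000000010011010
Gen 2 (rule 161): 111111000000100
Gen 3 (rule 75): 100001011111001
Gen 4 (rule 184): 010000111110100
Gen 5 (rule 161): 000110011101001
Gen 6 (rule 75): 111110110100010
Gen 7 (rule 184): 111101101010001
Gen 8 (rule 161): 011010010100100
Gen 9 (rule 75): 111000100001001
Gen 10 (rule 184): 110100010000100
Gen 11 (rule 161): 001001000110001
Gen 12 (rule 75): 110010011110110
Gen 13 (rule 184): 101001011101101
Gen 14 (rule 161): 010000101010010
Gen 15 (rule 75): 100111000000100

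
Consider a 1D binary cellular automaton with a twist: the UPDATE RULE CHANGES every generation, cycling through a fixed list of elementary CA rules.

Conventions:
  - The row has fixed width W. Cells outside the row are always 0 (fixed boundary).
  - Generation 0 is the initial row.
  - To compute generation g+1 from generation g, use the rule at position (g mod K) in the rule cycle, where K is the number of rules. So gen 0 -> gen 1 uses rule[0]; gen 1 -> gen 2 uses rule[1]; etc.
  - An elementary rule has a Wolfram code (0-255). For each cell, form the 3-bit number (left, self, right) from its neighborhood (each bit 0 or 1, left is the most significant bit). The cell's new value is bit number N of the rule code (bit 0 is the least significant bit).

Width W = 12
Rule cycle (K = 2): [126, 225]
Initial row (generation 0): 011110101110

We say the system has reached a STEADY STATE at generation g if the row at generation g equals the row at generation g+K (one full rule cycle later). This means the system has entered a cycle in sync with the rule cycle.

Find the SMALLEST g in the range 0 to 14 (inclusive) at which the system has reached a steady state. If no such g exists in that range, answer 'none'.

Gen 0: 011110101110
Gen 1 (rule 126): 110011111011
Gen 2 (rule 225): 010001111101
Gen 3 (rule 126): 111011000111
Gen 4 (rule 225): 011101010011
Gen 5 (rule 126): 110111111111
Gen 6 (rule 225): 011011111111
Gen 7 (rule 126): 111110000001
Gen 8 (rule 225): 011110111100
Gen 9 (rule 126): 110011100110
Gen 10 (rule 225): 010001100010
Gen 11 (rule 126): 111011110111
Gen 12 (rule 225): 011101111011
Gen 13 (rule 126): 110111001111
Gen 14 (rule 225): 011011000111
Gen 15 (rule 126): 111111101101
Gen 16 (rule 225): 011111110110

Answer: none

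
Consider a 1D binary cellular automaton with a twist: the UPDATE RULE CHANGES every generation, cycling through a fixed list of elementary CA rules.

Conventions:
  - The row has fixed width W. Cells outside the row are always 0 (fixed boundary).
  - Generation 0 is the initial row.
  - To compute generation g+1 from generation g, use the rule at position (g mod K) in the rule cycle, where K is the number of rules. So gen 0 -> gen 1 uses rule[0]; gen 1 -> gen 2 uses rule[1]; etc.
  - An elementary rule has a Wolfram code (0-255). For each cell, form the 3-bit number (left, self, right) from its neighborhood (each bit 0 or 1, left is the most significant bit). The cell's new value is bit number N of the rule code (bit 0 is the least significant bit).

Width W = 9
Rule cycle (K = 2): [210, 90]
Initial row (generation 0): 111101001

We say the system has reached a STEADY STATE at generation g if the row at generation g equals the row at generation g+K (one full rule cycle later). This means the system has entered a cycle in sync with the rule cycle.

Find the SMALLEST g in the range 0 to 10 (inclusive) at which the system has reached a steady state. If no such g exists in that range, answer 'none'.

Answer: none

Derivation:
Gen 0: 111101001
Gen 1 (rule 210): 011100110
Gen 2 (rule 90): 110111111
Gen 3 (rule 210): 010011111
Gen 4 (rule 90): 101110001
Gen 5 (rule 210): 000111010
Gen 6 (rule 90): 001101001
Gen 7 (rule 210): 010100110
Gen 8 (rule 90): 100011111
Gen 9 (rule 210): 010101111
Gen 10 (rule 90): 100001001
Gen 11 (rule 210): 010010110
Gen 12 (rule 90): 101100111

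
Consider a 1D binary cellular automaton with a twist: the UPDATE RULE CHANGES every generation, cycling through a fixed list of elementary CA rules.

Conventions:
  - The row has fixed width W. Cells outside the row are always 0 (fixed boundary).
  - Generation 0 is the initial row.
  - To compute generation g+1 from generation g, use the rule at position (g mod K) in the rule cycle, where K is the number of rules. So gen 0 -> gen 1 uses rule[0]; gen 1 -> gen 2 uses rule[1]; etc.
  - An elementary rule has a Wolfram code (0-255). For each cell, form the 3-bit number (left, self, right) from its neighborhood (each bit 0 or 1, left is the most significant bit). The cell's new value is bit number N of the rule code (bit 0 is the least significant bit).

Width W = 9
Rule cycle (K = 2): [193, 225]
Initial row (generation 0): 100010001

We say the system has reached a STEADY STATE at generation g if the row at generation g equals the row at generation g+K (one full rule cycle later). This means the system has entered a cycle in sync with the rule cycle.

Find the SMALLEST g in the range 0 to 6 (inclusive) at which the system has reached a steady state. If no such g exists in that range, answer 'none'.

Gen 0: 100010001
Gen 1 (rule 193): 001000100
Gen 2 (rule 225): 100010001
Gen 3 (rule 193): 001000100
Gen 4 (rule 225): 100010001
Gen 5 (rule 193): 001000100
Gen 6 (rule 225): 100010001
Gen 7 (rule 193): 001000100
Gen 8 (rule 225): 100010001

Answer: 0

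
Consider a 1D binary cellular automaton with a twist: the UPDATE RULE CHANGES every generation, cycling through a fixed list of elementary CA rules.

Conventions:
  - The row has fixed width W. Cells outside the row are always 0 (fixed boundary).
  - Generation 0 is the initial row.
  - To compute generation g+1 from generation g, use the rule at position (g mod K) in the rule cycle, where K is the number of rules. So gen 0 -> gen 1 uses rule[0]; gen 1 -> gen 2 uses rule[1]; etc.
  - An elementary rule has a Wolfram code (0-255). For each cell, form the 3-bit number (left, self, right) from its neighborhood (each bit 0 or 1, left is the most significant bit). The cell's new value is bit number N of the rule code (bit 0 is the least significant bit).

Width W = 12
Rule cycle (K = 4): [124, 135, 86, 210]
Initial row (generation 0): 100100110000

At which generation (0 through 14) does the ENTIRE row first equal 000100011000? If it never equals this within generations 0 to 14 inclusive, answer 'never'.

Gen 0: 100100110000
Gen 1 (rule 124): 110110111000
Gen 2 (rule 135): 000000010011
Gen 3 (rule 86): 000000111101
Gen 4 (rule 210): 000001011100
Gen 5 (rule 124): 000001110110
Gen 6 (rule 135): 111110100000
Gen 7 (rule 86): 000010110000
Gen 8 (rule 210): 000100011000
Gen 9 (rule 124): 000110011100
Gen 10 (rule 135): 111000101001
Gen 11 (rule 86): 001101101111
Gen 12 (rule 210): 010100100111
Gen 13 (rule 124): 011110110101
Gen 14 (rule 135): 101100000101

Answer: 8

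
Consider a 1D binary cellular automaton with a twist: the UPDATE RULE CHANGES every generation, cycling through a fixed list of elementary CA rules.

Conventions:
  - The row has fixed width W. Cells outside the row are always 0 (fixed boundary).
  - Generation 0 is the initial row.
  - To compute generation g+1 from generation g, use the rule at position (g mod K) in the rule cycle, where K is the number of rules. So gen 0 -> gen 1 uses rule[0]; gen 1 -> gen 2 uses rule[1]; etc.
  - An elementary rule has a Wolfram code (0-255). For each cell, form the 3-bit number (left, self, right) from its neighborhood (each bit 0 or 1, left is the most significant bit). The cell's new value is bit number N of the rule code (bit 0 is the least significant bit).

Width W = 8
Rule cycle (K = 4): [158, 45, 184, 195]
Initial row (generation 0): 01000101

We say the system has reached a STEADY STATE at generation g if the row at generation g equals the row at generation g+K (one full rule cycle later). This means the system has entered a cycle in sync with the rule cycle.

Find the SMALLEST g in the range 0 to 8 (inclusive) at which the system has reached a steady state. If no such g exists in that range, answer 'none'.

Answer: none

Derivation:
Gen 0: 01000101
Gen 1 (rule 158): 11101101
Gen 2 (rule 45): 10011011
Gen 3 (rule 184): 01010110
Gen 4 (rule 195): 10000010
Gen 5 (rule 158): 11000111
Gen 6 (rule 45): 10010100
Gen 7 (rule 184): 01001010
Gen 8 (rule 195): 10010000
Gen 9 (rule 158): 11111000
Gen 10 (rule 45): 10000011
Gen 11 (rule 184): 01000010
Gen 12 (rule 195): 10011100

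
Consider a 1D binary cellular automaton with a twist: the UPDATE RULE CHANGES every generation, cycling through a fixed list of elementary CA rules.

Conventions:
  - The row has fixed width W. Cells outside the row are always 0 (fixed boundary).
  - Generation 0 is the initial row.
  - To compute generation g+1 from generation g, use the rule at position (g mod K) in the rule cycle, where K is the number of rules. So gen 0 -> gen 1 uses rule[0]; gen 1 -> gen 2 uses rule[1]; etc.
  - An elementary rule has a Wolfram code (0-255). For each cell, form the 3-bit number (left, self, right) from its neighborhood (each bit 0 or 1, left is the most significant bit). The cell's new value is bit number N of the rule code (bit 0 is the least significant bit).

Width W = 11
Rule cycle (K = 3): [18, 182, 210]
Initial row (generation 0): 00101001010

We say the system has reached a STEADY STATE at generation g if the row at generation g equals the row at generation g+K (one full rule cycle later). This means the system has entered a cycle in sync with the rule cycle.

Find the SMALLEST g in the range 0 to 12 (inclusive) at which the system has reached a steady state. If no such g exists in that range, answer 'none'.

Gen 0: 00101001010
Gen 1 (rule 18): 01000110001
Gen 2 (rule 182): 11101001011
Gen 3 (rule 210): 01100110001
Gen 4 (rule 18): 10011001010
Gen 5 (rule 182): 11100111111
Gen 6 (rule 210): 01111011111
Gen 7 (rule 18): 10000000000
Gen 8 (rule 182): 11000000000
Gen 9 (rule 210): 01100000000
Gen 10 (rule 18): 10010000000
Gen 11 (rule 182): 11111000000
Gen 12 (rule 210): 01111100000
Gen 13 (rule 18): 10000010000
Gen 14 (rule 182): 11000111000
Gen 15 (rule 210): 01101011100

Answer: none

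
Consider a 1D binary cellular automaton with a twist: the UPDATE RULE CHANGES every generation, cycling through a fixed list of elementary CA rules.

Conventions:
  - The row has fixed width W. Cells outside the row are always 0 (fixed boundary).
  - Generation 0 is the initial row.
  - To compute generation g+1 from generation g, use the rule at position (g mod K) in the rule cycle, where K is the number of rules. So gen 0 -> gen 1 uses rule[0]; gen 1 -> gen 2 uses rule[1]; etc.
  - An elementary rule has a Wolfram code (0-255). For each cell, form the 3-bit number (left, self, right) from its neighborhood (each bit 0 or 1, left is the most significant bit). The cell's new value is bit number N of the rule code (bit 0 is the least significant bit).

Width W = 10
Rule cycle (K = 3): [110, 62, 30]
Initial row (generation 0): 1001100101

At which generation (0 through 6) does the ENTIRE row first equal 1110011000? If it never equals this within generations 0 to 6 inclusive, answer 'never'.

Gen 0: 1001100101
Gen 1 (rule 110): 1011101111
Gen 2 (rule 62): 1110011000
Gen 3 (rule 30): 1001110100
Gen 4 (rule 110): 1011011100
Gen 5 (rule 62): 1110110010
Gen 6 (rule 30): 1000101111

Answer: 2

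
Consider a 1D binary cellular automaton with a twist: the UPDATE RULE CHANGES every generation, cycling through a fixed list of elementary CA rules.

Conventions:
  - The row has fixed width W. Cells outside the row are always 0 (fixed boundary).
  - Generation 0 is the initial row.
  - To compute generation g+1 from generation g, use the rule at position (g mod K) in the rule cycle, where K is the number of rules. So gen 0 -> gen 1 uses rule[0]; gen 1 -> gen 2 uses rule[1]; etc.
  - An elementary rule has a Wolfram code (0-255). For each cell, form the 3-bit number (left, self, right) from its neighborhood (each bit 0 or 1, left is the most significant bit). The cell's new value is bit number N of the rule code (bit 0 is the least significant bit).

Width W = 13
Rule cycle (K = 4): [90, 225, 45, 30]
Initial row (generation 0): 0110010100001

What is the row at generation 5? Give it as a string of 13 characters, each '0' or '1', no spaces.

Answer: 1010111101000

Derivation:
Gen 0: 0110010100001
Gen 1 (rule 90): 1111100010010
Gen 2 (rule 225): 0111101000000
Gen 3 (rule 45): 0100011011111
Gen 4 (rule 30): 1110110010000
Gen 5 (rule 90): 1010111101000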